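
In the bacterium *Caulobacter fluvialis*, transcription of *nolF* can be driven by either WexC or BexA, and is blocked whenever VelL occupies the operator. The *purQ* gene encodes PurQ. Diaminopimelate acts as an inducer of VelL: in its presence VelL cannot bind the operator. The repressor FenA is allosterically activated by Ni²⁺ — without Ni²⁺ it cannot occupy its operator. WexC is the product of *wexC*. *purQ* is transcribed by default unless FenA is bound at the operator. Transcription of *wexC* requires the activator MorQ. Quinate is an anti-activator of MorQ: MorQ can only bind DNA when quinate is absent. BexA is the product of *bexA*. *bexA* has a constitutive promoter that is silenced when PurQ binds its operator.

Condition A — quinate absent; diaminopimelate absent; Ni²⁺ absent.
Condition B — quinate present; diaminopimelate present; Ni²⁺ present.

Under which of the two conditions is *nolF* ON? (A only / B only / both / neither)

Condition A:
Quinate is absent, so MorQ is active.
No repressor is bound and MorQ is active, so *wexC* is transcribed.
So WexC is produced and active.
Diaminopimelate is absent, so VelL is active.
Ni²⁺ is absent, so FenA is inactive.
With no repressor bound, *purQ* is transcribed.
So PurQ is produced and active.
With repressor PurQ bound, *bexA* is not transcribed.
So BexA is not produced.
With repressor VelL bound, *nolF* is not transcribed.
→ *nolF* is OFF in A.
Condition B:
Quinate is present, so MorQ is inactive.
Required activator MorQ is absent, so *wexC* is not transcribed.
So WexC is not produced.
Diaminopimelate is present, so VelL is inactive.
Ni²⁺ is present, so FenA is active.
With repressor FenA bound, *purQ* is not transcribed.
So PurQ is not produced.
With no repressor bound, *bexA* is transcribed.
So BexA is produced and active.
Activator BexA is present, so *nolF* is transcribed.
→ *nolF* is ON in B.

B only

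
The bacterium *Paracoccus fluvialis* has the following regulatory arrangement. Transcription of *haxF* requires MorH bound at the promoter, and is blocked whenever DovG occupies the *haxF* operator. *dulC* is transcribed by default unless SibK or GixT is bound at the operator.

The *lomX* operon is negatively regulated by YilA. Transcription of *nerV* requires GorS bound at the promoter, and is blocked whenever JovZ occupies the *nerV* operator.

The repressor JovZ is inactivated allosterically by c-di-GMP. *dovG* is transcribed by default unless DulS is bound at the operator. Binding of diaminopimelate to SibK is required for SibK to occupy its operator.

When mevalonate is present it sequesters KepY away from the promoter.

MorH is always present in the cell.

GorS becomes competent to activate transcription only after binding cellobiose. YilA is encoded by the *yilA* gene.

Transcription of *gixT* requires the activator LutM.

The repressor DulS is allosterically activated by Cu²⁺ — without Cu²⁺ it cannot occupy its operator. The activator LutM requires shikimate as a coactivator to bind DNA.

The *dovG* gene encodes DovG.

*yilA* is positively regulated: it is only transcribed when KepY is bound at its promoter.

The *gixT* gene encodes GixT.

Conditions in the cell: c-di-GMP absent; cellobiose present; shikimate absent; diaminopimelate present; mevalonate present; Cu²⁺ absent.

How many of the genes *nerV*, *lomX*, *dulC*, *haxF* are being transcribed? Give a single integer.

c-di-GMP is absent, so JovZ is active.
Cellobiose is present, so GorS is active.
With repressor JovZ bound, *nerV* is not transcribed.
→ *nerV* is OFF.
Mevalonate is present, so KepY is inactive.
Required activator KepY is absent, so *yilA* is not transcribed.
So YilA is not produced.
With no repressor bound, *lomX* is transcribed.
→ *lomX* is ON.
Diaminopimelate is present, so SibK is active.
Shikimate is absent, so LutM is inactive.
Required activator LutM is absent, so *gixT* is not transcribed.
So GixT is not produced.
With repressor SibK bound, *dulC* is not transcribed.
→ *dulC* is OFF.
Cu²⁺ is absent, so DulS is inactive.
With no repressor bound, *dovG* is transcribed.
So DovG is produced and active.
MorH is produced constitutively and is active.
With repressor DovG bound, *haxF* is not transcribed.
→ *haxF* is OFF.
1 of the 4 genes is transcribed.

1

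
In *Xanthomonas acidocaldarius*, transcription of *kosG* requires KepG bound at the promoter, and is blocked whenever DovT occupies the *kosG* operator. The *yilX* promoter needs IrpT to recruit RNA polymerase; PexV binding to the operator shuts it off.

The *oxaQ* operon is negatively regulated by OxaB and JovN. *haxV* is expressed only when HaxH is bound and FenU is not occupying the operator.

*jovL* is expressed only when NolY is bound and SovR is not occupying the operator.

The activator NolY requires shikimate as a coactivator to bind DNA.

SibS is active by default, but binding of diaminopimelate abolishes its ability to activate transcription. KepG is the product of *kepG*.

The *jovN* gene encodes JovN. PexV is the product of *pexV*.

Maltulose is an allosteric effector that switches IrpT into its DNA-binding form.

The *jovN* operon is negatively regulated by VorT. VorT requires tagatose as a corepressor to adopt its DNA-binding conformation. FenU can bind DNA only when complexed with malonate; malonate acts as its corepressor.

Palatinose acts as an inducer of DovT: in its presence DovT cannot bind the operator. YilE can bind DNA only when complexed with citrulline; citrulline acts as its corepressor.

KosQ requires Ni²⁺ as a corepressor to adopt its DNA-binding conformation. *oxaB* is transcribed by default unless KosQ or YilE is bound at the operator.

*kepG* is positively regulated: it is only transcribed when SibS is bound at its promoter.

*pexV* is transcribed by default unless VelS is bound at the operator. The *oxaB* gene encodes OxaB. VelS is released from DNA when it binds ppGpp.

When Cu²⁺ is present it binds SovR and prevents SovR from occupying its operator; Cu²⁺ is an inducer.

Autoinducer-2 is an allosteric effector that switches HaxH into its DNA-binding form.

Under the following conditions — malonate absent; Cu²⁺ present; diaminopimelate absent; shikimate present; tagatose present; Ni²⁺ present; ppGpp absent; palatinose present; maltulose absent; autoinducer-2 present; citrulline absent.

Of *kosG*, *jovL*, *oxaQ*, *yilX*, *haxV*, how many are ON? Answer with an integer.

4

Diaminopimelate is absent, so SibS is active.
No repressor is bound and SibS is active, so *kepG* is transcribed.
So KepG is produced and active.
Palatinose is present, so DovT is inactive.
No repressor is bound and KepG is active, so *kosG* is transcribed.
→ *kosG* is ON.
Cu²⁺ is present, so SovR is inactive.
Shikimate is present, so NolY is active.
No repressor is bound and NolY is active, so *jovL* is transcribed.
→ *jovL* is ON.
Ni²⁺ is present, so KosQ is active.
Citrulline is absent, so YilE is inactive.
With repressor KosQ bound, *oxaB* is not transcribed.
So OxaB is not produced.
Tagatose is present, so VorT is active.
With repressor VorT bound, *jovN* is not transcribed.
So JovN is not produced.
With no repressor bound, *oxaQ* is transcribed.
→ *oxaQ* is ON.
ppGpp is absent, so VelS is active.
With repressor VelS bound, *pexV* is not transcribed.
So PexV is not produced.
Maltulose is absent, so IrpT is inactive.
Required activator IrpT is absent, so *yilX* is not transcribed.
→ *yilX* is OFF.
Autoinducer-2 is present, so HaxH is active.
Malonate is absent, so FenU is inactive.
No repressor is bound and HaxH is active, so *haxV* is transcribed.
→ *haxV* is ON.
4 of the 5 genes are transcribed.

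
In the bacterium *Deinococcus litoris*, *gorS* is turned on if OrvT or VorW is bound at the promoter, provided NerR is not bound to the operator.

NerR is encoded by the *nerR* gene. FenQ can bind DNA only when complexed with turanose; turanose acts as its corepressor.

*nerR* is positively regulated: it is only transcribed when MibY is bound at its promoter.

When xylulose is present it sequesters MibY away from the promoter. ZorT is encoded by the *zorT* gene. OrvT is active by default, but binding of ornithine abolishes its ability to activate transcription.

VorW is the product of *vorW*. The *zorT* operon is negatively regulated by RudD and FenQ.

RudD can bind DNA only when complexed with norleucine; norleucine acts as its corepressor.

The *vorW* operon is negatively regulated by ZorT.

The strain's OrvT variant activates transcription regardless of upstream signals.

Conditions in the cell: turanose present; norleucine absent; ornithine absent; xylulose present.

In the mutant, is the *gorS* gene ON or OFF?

OrvT is constitutively active in this strain.
Norleucine is absent, so RudD is inactive.
Turanose is present, so FenQ is active.
With repressor FenQ bound, *zorT* is not transcribed.
So ZorT is not produced.
With no repressor bound, *vorW* is transcribed.
So VorW is produced and active.
Xylulose is present, so MibY is inactive.
Required activator MibY is absent, so *nerR* is not transcribed.
So NerR is not produced.
Activator OrvT is present, so *gorS* is transcribed.

ON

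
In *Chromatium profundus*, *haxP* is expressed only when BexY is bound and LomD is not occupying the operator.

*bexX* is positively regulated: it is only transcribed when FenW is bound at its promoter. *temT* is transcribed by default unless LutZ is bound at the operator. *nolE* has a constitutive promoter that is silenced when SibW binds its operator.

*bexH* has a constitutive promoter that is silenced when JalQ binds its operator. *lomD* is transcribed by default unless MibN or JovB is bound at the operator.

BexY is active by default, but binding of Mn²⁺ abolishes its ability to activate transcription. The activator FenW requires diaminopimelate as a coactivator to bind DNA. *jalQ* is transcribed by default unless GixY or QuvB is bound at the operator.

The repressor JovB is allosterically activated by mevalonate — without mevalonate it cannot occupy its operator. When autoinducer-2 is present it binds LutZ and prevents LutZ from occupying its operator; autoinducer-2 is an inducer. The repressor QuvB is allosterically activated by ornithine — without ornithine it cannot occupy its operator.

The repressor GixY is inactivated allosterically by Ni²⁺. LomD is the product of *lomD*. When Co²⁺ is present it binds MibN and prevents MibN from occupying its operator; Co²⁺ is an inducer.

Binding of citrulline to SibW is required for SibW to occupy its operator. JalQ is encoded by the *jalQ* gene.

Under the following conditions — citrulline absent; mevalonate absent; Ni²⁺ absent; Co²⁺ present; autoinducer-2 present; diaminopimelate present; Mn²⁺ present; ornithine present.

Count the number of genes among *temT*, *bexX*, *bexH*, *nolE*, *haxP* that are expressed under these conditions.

4

Autoinducer-2 is present, so LutZ is inactive.
With no repressor bound, *temT* is transcribed.
→ *temT* is ON.
Diaminopimelate is present, so FenW is active.
No repressor is bound and FenW is active, so *bexX* is transcribed.
→ *bexX* is ON.
Ni²⁺ is absent, so GixY is active.
Ornithine is present, so QuvB is active.
With repressor GixY bound, *jalQ* is not transcribed.
So JalQ is not produced.
With no repressor bound, *bexH* is transcribed.
→ *bexH* is ON.
Citrulline is absent, so SibW is inactive.
With no repressor bound, *nolE* is transcribed.
→ *nolE* is ON.
Mn²⁺ is present, so BexY is inactive.
Co²⁺ is present, so MibN is inactive.
Mevalonate is absent, so JovB is inactive.
With no repressor bound, *lomD* is transcribed.
So LomD is produced and active.
With repressor LomD bound, *haxP* is not transcribed.
→ *haxP* is OFF.
4 of the 5 genes are transcribed.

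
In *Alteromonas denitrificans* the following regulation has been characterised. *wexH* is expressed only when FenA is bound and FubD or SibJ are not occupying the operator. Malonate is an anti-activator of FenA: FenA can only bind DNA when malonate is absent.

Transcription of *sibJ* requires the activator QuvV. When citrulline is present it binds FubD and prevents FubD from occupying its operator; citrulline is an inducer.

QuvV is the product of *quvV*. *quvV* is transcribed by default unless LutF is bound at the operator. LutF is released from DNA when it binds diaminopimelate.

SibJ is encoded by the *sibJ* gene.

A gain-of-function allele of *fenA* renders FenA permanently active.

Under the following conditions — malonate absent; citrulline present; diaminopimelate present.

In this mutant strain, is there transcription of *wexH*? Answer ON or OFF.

OFF

Citrulline is present, so FubD is inactive.
FenA is constitutively active in this strain.
Diaminopimelate is present, so LutF is inactive.
With no repressor bound, *quvV* is transcribed.
So QuvV is produced and active.
No repressor is bound and QuvV is active, so *sibJ* is transcribed.
So SibJ is produced and active.
With repressor SibJ bound, *wexH* is not transcribed.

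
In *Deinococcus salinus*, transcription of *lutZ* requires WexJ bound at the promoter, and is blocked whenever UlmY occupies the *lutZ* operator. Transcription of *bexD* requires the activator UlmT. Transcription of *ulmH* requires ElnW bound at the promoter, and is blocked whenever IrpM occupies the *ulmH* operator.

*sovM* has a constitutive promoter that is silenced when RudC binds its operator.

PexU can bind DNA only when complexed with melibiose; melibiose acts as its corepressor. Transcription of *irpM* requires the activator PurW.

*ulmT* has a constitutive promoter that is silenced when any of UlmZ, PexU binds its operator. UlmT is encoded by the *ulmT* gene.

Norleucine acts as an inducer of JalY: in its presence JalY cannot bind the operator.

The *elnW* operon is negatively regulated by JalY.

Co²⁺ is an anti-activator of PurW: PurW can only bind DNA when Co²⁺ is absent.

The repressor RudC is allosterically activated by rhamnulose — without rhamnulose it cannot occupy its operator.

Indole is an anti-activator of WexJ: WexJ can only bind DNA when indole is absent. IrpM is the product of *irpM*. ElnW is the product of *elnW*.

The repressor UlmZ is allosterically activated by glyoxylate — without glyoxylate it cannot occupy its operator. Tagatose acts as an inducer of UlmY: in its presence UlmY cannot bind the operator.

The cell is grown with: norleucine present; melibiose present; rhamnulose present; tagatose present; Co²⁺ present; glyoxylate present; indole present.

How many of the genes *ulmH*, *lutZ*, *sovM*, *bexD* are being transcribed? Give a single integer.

Norleucine is present, so JalY is inactive.
With no repressor bound, *elnW* is transcribed.
So ElnW is produced and active.
Co²⁺ is present, so PurW is inactive.
Required activator PurW is absent, so *irpM* is not transcribed.
So IrpM is not produced.
No repressor is bound and ElnW is active, so *ulmH* is transcribed.
→ *ulmH* is ON.
Indole is present, so WexJ is inactive.
Tagatose is present, so UlmY is inactive.
Required activator WexJ is absent, so *lutZ* is not transcribed.
→ *lutZ* is OFF.
Rhamnulose is present, so RudC is active.
With repressor RudC bound, *sovM* is not transcribed.
→ *sovM* is OFF.
Glyoxylate is present, so UlmZ is active.
Melibiose is present, so PexU is active.
With repressor UlmZ bound, *ulmT* is not transcribed.
So UlmT is not produced.
Required activator UlmT is absent, so *bexD* is not transcribed.
→ *bexD* is OFF.
1 of the 4 genes is transcribed.

1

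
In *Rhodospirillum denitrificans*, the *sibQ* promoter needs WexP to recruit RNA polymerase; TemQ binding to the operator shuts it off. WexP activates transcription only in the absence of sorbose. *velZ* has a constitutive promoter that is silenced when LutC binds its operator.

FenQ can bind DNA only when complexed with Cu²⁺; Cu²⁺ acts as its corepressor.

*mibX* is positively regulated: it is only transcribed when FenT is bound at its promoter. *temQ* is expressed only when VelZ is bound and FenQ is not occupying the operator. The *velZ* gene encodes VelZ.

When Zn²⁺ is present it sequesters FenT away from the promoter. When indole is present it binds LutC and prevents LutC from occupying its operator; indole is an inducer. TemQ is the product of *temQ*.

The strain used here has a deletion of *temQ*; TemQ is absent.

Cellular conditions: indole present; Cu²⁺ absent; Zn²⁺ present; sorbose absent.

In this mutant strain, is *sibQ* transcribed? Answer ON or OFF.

TemQ is non-functional in this strain, so it has no effect.
Sorbose is absent, so WexP is active.
No repressor is bound and WexP is active, so *sibQ* is transcribed.

ON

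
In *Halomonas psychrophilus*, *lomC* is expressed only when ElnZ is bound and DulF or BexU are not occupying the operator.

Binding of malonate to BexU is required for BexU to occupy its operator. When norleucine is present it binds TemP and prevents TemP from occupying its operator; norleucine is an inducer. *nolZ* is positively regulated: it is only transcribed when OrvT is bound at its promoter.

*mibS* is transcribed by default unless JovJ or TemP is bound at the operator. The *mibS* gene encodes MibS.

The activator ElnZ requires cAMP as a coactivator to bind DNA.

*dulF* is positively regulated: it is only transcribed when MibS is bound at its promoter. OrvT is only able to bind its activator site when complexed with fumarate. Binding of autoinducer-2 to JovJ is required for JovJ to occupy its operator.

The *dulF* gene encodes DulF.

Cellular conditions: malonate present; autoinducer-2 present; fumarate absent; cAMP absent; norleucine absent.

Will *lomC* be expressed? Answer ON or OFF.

Autoinducer-2 is present, so JovJ is active.
Norleucine is absent, so TemP is active.
With repressor JovJ bound, *mibS* is not transcribed.
So MibS is not produced.
Required activator MibS is absent, so *dulF* is not transcribed.
So DulF is not produced.
Malonate is present, so BexU is active.
cAMP is absent, so ElnZ is inactive.
With repressor BexU bound, *lomC* is not transcribed.

OFF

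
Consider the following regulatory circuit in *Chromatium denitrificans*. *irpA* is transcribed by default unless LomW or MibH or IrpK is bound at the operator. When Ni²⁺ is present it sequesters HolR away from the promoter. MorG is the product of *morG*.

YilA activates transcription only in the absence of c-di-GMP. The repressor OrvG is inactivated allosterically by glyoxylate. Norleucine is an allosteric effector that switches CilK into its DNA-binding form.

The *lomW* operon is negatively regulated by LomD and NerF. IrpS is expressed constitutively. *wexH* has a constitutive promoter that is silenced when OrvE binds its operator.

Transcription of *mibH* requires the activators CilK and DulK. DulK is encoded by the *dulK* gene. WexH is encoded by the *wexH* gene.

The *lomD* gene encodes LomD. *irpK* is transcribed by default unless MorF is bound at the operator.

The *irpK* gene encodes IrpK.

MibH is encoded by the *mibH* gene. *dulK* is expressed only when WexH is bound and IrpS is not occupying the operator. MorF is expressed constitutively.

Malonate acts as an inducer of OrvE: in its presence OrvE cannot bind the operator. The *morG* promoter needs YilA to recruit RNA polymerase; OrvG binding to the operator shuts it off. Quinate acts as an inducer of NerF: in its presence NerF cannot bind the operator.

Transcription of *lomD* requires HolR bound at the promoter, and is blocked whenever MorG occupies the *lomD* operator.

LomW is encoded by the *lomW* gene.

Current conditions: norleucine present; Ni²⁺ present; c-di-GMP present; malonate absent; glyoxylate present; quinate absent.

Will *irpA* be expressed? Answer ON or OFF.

ON

c-di-GMP is present, so YilA is inactive.
Glyoxylate is present, so OrvG is inactive.
Required activator YilA is absent, so *morG* is not transcribed.
So MorG is not produced.
Ni²⁺ is present, so HolR is inactive.
Required activator HolR is absent, so *lomD* is not transcribed.
So LomD is not produced.
Quinate is absent, so NerF is active.
With repressor NerF bound, *lomW* is not transcribed.
So LomW is not produced.
Norleucine is present, so CilK is active.
Malonate is absent, so OrvE is active.
With repressor OrvE bound, *wexH* is not transcribed.
So WexH is not produced.
IrpS is produced constitutively and is active.
With repressor IrpS bound, *dulK* is not transcribed.
So DulK is not produced.
Required activator DulK is absent, so *mibH* is not transcribed.
So MibH is not produced.
MorF is produced constitutively and is active.
With repressor MorF bound, *irpK* is not transcribed.
So IrpK is not produced.
With no repressor bound, *irpA* is transcribed.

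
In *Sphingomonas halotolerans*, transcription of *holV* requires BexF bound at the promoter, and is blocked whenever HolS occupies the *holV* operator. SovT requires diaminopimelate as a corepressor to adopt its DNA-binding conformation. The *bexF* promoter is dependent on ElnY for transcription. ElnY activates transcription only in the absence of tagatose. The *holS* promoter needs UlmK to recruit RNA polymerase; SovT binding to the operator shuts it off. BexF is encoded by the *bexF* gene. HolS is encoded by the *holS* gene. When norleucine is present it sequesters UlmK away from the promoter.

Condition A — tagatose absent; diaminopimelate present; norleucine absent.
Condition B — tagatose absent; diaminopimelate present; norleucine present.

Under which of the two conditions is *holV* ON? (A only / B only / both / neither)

Condition A:
Tagatose is absent, so ElnY is active.
No repressor is bound and ElnY is active, so *bexF* is transcribed.
So BexF is produced and active.
Diaminopimelate is present, so SovT is active.
Norleucine is absent, so UlmK is active.
With repressor SovT bound, *holS* is not transcribed.
So HolS is not produced.
No repressor is bound and BexF is active, so *holV* is transcribed.
→ *holV* is ON in A.
Condition B:
Tagatose is absent, so ElnY is active.
No repressor is bound and ElnY is active, so *bexF* is transcribed.
So BexF is produced and active.
Diaminopimelate is present, so SovT is active.
Norleucine is present, so UlmK is inactive.
With repressor SovT bound, *holS* is not transcribed.
So HolS is not produced.
No repressor is bound and BexF is active, so *holV* is transcribed.
→ *holV* is ON in B.

both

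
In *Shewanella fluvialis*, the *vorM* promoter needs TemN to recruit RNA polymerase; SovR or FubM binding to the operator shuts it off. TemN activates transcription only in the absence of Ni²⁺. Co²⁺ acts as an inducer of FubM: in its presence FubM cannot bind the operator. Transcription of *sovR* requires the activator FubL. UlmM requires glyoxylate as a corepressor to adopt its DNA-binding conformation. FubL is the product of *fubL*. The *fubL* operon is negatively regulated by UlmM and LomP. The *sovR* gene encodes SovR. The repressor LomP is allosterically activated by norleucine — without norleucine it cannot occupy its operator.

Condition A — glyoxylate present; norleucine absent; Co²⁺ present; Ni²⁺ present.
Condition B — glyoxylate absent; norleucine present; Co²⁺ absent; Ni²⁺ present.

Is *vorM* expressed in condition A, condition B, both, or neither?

neither

Condition A:
Glyoxylate is present, so UlmM is active.
Norleucine is absent, so LomP is inactive.
With repressor UlmM bound, *fubL* is not transcribed.
So FubL is not produced.
Required activator FubL is absent, so *sovR* is not transcribed.
So SovR is not produced.
Co²⁺ is present, so FubM is inactive.
Ni²⁺ is present, so TemN is inactive.
Required activator TemN is absent, so *vorM* is not transcribed.
→ *vorM* is OFF in A.
Condition B:
Glyoxylate is absent, so UlmM is inactive.
Norleucine is present, so LomP is active.
With repressor LomP bound, *fubL* is not transcribed.
So FubL is not produced.
Required activator FubL is absent, so *sovR* is not transcribed.
So SovR is not produced.
Co²⁺ is absent, so FubM is active.
Ni²⁺ is present, so TemN is inactive.
With repressor FubM bound, *vorM* is not transcribed.
→ *vorM* is OFF in B.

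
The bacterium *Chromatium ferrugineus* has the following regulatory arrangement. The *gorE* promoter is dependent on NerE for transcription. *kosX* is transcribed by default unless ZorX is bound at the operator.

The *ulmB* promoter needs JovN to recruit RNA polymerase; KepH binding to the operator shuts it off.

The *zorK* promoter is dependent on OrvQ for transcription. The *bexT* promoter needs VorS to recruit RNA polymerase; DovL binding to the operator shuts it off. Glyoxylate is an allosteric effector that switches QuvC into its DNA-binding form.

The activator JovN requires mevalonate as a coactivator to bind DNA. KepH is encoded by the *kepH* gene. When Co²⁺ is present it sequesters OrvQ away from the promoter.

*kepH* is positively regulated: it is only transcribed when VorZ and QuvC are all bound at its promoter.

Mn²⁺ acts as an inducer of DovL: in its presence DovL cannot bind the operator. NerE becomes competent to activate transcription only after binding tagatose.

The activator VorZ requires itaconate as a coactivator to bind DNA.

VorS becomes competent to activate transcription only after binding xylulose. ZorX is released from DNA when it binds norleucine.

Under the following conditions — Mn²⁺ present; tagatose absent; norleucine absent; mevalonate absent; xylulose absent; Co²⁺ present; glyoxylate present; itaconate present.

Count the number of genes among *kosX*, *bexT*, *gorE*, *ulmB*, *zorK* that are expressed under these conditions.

0

Norleucine is absent, so ZorX is active.
With repressor ZorX bound, *kosX* is not transcribed.
→ *kosX* is OFF.
Mn²⁺ is present, so DovL is inactive.
Xylulose is absent, so VorS is inactive.
Required activator VorS is absent, so *bexT* is not transcribed.
→ *bexT* is OFF.
Tagatose is absent, so NerE is inactive.
Required activator NerE is absent, so *gorE* is not transcribed.
→ *gorE* is OFF.
Mevalonate is absent, so JovN is inactive.
Itaconate is present, so VorZ is active.
Glyoxylate is present, so QuvC is active.
No repressor is bound and VorZ and QuvC are active, so *kepH* is transcribed.
So KepH is produced and active.
With repressor KepH bound, *ulmB* is not transcribed.
→ *ulmB* is OFF.
Co²⁺ is present, so OrvQ is inactive.
Required activator OrvQ is absent, so *zorK* is not transcribed.
→ *zorK* is OFF.
0 of the 5 genes are transcribed.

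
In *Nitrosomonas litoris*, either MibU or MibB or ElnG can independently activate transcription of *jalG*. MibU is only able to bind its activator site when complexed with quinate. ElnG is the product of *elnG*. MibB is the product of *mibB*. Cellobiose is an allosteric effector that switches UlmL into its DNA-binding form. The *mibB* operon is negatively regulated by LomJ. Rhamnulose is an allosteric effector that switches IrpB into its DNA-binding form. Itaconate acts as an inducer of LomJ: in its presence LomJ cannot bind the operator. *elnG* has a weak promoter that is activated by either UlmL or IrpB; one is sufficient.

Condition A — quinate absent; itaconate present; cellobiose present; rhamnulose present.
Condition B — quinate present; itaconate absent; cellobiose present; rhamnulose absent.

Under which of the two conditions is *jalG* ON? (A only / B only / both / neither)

both

Condition A:
Quinate is absent, so MibU is inactive.
Itaconate is present, so LomJ is inactive.
With no repressor bound, *mibB* is transcribed.
So MibB is produced and active.
Cellobiose is present, so UlmL is active.
Rhamnulose is present, so IrpB is active.
Activator UlmL is present, so *elnG* is transcribed.
So ElnG is produced and active.
Activator MibB is present, so *jalG* is transcribed.
→ *jalG* is ON in A.
Condition B:
Quinate is present, so MibU is active.
Itaconate is absent, so LomJ is active.
With repressor LomJ bound, *mibB* is not transcribed.
So MibB is not produced.
Cellobiose is present, so UlmL is active.
Rhamnulose is absent, so IrpB is inactive.
Activator UlmL is present, so *elnG* is transcribed.
So ElnG is produced and active.
Activator MibU is present, so *jalG* is transcribed.
→ *jalG* is ON in B.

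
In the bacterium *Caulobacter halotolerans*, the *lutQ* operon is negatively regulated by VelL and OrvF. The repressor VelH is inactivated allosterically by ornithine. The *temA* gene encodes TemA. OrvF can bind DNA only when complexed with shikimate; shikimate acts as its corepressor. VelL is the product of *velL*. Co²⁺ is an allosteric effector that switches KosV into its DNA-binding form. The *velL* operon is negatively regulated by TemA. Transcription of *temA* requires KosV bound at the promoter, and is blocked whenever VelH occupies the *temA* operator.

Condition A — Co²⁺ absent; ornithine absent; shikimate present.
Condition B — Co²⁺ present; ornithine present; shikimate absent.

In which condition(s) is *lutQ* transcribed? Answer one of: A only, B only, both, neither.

Condition A:
Co²⁺ is absent, so KosV is inactive.
Ornithine is absent, so VelH is active.
With repressor VelH bound, *temA* is not transcribed.
So TemA is not produced.
With no repressor bound, *velL* is transcribed.
So VelL is produced and active.
Shikimate is present, so OrvF is active.
With repressor VelL bound, *lutQ* is not transcribed.
→ *lutQ* is OFF in A.
Condition B:
Co²⁺ is present, so KosV is active.
Ornithine is present, so VelH is inactive.
No repressor is bound and KosV is active, so *temA* is transcribed.
So TemA is produced and active.
With repressor TemA bound, *velL* is not transcribed.
So VelL is not produced.
Shikimate is absent, so OrvF is inactive.
With no repressor bound, *lutQ* is transcribed.
→ *lutQ* is ON in B.

B only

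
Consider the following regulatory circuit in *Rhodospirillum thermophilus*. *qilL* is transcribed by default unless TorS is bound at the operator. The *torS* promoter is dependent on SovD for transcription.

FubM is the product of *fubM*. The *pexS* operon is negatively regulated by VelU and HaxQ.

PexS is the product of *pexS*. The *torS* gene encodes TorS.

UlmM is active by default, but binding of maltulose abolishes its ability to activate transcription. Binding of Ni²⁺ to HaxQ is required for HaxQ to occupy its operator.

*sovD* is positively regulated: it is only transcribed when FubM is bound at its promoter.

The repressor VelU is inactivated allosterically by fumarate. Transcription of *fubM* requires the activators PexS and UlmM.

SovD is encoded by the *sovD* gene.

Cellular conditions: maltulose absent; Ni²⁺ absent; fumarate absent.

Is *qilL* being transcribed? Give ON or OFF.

ON

Fumarate is absent, so VelU is active.
Ni²⁺ is absent, so HaxQ is inactive.
With repressor VelU bound, *pexS* is not transcribed.
So PexS is not produced.
Maltulose is absent, so UlmM is active.
Required activator PexS is absent, so *fubM* is not transcribed.
So FubM is not produced.
Required activator FubM is absent, so *sovD* is not transcribed.
So SovD is not produced.
Required activator SovD is absent, so *torS* is not transcribed.
So TorS is not produced.
With no repressor bound, *qilL* is transcribed.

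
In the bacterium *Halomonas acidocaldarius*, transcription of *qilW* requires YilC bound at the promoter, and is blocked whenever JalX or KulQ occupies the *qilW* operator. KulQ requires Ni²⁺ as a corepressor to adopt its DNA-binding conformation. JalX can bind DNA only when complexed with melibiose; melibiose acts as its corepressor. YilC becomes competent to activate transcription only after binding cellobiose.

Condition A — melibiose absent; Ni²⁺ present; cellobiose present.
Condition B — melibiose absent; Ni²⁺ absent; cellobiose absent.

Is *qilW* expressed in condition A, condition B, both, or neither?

Condition A:
Melibiose is absent, so JalX is inactive.
Ni²⁺ is present, so KulQ is active.
Cellobiose is present, so YilC is active.
With repressor KulQ bound, *qilW* is not transcribed.
→ *qilW* is OFF in A.
Condition B:
Melibiose is absent, so JalX is inactive.
Ni²⁺ is absent, so KulQ is inactive.
Cellobiose is absent, so YilC is inactive.
Required activator YilC is absent, so *qilW* is not transcribed.
→ *qilW* is OFF in B.

neither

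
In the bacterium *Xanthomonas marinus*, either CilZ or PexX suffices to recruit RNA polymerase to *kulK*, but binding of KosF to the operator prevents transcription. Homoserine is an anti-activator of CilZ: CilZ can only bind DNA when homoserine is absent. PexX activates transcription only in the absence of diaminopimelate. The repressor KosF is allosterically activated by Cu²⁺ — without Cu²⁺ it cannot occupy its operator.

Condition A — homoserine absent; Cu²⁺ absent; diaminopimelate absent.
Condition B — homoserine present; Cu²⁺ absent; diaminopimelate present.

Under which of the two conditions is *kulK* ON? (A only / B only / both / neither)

Condition A:
Homoserine is absent, so CilZ is active.
Cu²⁺ is absent, so KosF is inactive.
Diaminopimelate is absent, so PexX is active.
Activator CilZ is present, so *kulK* is transcribed.
→ *kulK* is ON in A.
Condition B:
Homoserine is present, so CilZ is inactive.
Cu²⁺ is absent, so KosF is inactive.
Diaminopimelate is present, so PexX is inactive.
No activator is available at the *kulK* promoter, so *kulK* is not transcribed.
→ *kulK* is OFF in B.

A only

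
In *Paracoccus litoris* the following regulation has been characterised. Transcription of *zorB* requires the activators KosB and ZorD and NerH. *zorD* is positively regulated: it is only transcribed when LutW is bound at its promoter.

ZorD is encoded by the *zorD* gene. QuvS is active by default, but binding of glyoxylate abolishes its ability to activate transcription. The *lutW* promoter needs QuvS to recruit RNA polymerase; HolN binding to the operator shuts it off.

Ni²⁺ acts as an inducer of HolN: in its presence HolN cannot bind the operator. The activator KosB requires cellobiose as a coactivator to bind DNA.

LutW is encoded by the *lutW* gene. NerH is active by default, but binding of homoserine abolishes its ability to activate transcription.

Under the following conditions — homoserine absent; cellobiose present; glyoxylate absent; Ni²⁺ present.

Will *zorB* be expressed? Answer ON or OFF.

ON

Cellobiose is present, so KosB is active.
Ni²⁺ is present, so HolN is inactive.
Glyoxylate is absent, so QuvS is active.
No repressor is bound and QuvS is active, so *lutW* is transcribed.
So LutW is produced and active.
No repressor is bound and LutW is active, so *zorD* is transcribed.
So ZorD is produced and active.
Homoserine is absent, so NerH is active.
No repressor is bound and KosB and ZorD and NerH are active, so *zorB* is transcribed.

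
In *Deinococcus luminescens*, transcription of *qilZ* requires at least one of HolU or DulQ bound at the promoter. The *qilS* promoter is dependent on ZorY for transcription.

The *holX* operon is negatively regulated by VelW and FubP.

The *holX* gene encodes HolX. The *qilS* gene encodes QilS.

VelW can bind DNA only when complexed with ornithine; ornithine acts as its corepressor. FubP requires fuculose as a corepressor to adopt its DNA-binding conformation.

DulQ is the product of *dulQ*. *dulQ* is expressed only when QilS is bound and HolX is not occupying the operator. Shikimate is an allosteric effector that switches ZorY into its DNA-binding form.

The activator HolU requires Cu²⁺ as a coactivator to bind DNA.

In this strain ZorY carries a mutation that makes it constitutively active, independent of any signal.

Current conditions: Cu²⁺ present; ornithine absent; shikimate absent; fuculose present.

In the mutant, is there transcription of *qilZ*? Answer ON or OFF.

ON

Cu²⁺ is present, so HolU is active.
Ornithine is absent, so VelW is inactive.
Fuculose is present, so FubP is active.
With repressor FubP bound, *holX* is not transcribed.
So HolX is not produced.
ZorY is constitutively active in this strain.
No repressor is bound and ZorY is active, so *qilS* is transcribed.
So QilS is produced and active.
No repressor is bound and QilS is active, so *dulQ* is transcribed.
So DulQ is produced and active.
Activator HolU is present, so *qilZ* is transcribed.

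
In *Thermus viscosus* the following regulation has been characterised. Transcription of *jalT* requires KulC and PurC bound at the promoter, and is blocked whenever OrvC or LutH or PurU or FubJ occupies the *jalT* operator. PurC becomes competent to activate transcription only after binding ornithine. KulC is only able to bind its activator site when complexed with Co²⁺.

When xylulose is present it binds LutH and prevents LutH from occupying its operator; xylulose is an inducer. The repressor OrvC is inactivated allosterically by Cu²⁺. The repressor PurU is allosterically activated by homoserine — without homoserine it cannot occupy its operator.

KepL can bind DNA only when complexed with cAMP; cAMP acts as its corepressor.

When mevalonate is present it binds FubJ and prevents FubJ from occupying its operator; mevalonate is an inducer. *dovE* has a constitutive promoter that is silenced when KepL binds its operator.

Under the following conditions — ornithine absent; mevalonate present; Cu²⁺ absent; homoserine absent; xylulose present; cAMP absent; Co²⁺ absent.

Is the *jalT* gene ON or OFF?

Co²⁺ is absent, so KulC is inactive.
Cu²⁺ is absent, so OrvC is active.
Ornithine is absent, so PurC is inactive.
Xylulose is present, so LutH is inactive.
Homoserine is absent, so PurU is inactive.
Mevalonate is present, so FubJ is inactive.
With repressor OrvC bound, *jalT* is not transcribed.

OFF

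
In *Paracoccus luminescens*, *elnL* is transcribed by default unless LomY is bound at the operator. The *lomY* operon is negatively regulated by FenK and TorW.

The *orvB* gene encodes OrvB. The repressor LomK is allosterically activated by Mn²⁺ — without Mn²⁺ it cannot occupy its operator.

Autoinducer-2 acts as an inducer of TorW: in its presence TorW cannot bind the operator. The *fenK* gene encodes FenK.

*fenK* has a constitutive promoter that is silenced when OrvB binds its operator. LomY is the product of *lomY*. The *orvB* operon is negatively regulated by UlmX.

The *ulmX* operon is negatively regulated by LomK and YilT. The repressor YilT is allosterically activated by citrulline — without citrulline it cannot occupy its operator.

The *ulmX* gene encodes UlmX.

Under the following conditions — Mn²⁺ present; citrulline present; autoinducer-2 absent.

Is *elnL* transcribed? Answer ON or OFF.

ON

Mn²⁺ is present, so LomK is active.
Citrulline is present, so YilT is active.
With repressor LomK bound, *ulmX* is not transcribed.
So UlmX is not produced.
With no repressor bound, *orvB* is transcribed.
So OrvB is produced and active.
With repressor OrvB bound, *fenK* is not transcribed.
So FenK is not produced.
Autoinducer-2 is absent, so TorW is active.
With repressor TorW bound, *lomY* is not transcribed.
So LomY is not produced.
With no repressor bound, *elnL* is transcribed.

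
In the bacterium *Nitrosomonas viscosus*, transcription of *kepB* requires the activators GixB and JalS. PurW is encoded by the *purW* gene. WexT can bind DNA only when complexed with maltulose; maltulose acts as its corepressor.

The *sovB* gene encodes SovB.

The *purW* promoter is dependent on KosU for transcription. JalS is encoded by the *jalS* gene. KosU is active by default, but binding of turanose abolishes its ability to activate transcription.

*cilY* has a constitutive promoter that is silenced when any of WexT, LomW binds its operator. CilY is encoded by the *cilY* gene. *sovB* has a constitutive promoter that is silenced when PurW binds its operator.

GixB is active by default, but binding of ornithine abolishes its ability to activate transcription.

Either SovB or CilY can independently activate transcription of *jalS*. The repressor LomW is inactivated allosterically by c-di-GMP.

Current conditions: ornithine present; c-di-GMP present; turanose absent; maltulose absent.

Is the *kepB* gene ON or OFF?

OFF

Ornithine is present, so GixB is inactive.
Turanose is absent, so KosU is active.
No repressor is bound and KosU is active, so *purW* is transcribed.
So PurW is produced and active.
With repressor PurW bound, *sovB* is not transcribed.
So SovB is not produced.
Maltulose is absent, so WexT is inactive.
c-di-GMP is present, so LomW is inactive.
With no repressor bound, *cilY* is transcribed.
So CilY is produced and active.
Activator CilY is present, so *jalS* is transcribed.
So JalS is produced and active.
Required activator GixB is absent, so *kepB* is not transcribed.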